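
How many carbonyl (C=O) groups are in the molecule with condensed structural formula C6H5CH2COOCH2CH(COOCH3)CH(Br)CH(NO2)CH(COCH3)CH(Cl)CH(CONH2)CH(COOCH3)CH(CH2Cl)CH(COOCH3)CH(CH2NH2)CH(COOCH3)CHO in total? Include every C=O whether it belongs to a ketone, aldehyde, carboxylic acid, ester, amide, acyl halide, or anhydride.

8

CH2COOCH2: ester, 1 C=O (running total 1).
CH(COOCH3): ester, 1 C=O (running total 2).
CH(COCH3): ketone, 1 C=O (running total 3).
CH(CONH2): amide, 1 C=O (running total 4).
CH(COOCH3): ester, 1 C=O (running total 5).
CH(COOCH3): ester, 1 C=O (running total 6).
CH(COOCH3): ester, 1 C=O (running total 7).
CHO: aldehyde, 1 C=O (running total 8).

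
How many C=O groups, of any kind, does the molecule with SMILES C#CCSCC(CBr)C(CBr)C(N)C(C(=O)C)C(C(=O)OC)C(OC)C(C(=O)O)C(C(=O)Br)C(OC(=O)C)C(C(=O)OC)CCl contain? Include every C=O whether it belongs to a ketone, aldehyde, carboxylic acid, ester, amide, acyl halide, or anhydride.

6

CH(COCH3): ketone, 1 C=O (running total 1).
CH(COOCH3): ester, 1 C=O (running total 2).
CH(COOH): carboxylic acid, 1 C=O (running total 3).
CH(COBr): acyl halide, 1 C=O (running total 4).
CH(OCOCH3): ester, 1 C=O (running total 5).
CH(COOCH3): ester, 1 C=O (running total 6).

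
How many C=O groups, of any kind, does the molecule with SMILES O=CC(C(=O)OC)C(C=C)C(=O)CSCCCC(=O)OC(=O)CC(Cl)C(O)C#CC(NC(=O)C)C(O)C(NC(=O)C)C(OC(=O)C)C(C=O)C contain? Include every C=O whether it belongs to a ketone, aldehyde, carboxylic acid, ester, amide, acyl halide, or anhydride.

OHC: aldehyde, 1 C=O (running total 1).
CH(COOCH3): ester, 1 C=O (running total 2).
CO: ketone, 1 C=O (running total 3).
CH2CO-O-COCH2: anhydride, 2 C=O (running total 5).
CH(NHCOCH3): amide, 1 C=O (running total 6).
CH(NHCOCH3): amide, 1 C=O (running total 7).
CH(OCOCH3): ester, 1 C=O (running total 8).
CH(CHO): aldehyde, 1 C=O (running total 9).

9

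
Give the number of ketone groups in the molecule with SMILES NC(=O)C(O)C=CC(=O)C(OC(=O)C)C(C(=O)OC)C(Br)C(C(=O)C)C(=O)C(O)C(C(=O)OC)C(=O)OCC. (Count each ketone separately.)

–C(=O)NH2: carbonyl C bonded to C and to N → amide (the N is not a separate amine).
–OH on an sp³ carbon → alcohol (secondary).
C=C double bond → alkene.
–C(=O)– with carbon on both sides → ketone.
pendant –OC(=O)CH3: an acyloxy group → ester.
pendant –COOCH3: carbonyl C bonded to C and –OCH3 → ester.
halogen on an sp³ carbon → alkyl halide.
pendant –COCH3: carbonyl C bonded to two carbons → ketone.
–C(=O)– with carbon on both sides → ketone.
–OH on an sp³ carbon → alcohol (secondary).
pendant –COOCH3: carbonyl C bonded to C and –OCH3 → ester.
–C(=O)OCH2CH3: carbonyl C bonded to C and to –OEt → ester.
Ketone appears at: CO, CH(COCH3), CO → 3.

3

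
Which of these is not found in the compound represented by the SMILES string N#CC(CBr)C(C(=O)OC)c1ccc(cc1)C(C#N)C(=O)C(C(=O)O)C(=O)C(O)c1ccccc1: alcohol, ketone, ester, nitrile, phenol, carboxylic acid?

carboxylic acid: present (CH(COOH) — pendant –COOH: carbonyl C bonded to C and –OH → carboxylic acid).
nitrile: present (N≡C — N≡C–: carbon triple-bonded to nitrogen → nitrile).
ketone: present (CO — –C(=O)– with carbon on both sides → ketone).
ester: present (CH(COOCH3) — pendant –COOCH3: carbonyl C bonded to C and –OCH3 → ester).
alcohol: present (CH(OH) — –OH on an sp³ carbon → alcohol (secondary)).
phenol: absent. In CH(OH), the –OH is on an sp³ carbon, not on an aromatic ring, so it is an alcohol.

phenol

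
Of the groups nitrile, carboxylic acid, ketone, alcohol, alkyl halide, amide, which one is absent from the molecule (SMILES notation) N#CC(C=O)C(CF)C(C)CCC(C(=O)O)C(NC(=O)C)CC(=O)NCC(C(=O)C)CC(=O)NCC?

amide: present (CH(NHCOCH3) — pendant –NHC(=O)CH3: N bonded to a carbonyl → amide (not amine)).
ketone: present (CH(COCH3) — pendant –COCH3: carbonyl C bonded to two carbons → ketone).
nitrile: present (N≡C — N≡C–: carbon triple-bonded to nitrogen → nitrile).
carboxylic acid: present (CH(COOH) — pendant –COOH: carbonyl C bonded to C and –OH → carboxylic acid).
alkyl halide: present (CH(CH2F) — pendant –CH2X: halogen on sp³ carbon → alkyl halide).
alcohol: absent. In CH(COOH), the –OH sits on a carbonyl carbon, making it part of a carboxylic acid, not an alcohol.

alcohol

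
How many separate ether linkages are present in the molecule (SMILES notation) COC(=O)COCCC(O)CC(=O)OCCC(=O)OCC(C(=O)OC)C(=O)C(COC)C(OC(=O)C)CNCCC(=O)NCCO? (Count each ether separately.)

Working along the chain:
  CH3OOC: CH3O–C(=O)–: carbonyl C bonded to C and to –OCH3 → ester (not ketone + ether).
  CH2OCH2: C–O–C with sp³ carbons on both sides and no adjacent C=O → ether.
  CH(OH): –OH on an sp³ carbon → alcohol (secondary).
  CH2COOCH2: –C(=O)–O–C with C on the carbonyl side → ester.
  CH2COOCH2: –C(=O)–O–C with C on the carbonyl side → ester.
  CH(COOCH3): pendant –COOCH3: carbonyl C bonded to C and –OCH3 → ester.
  CO: –C(=O)– with carbon on both sides → ketone.
  CH(CH2OCH3): pendant –CH2OCH3: C–O–C linkage → ether.
  CH(OCOCH3): pendant –OC(=O)CH3: an acyloxy group → ester.
  CH2NHCH2: C–N–C with sp³ carbons and no adjacent C=O → amine (secondary).
  CH2CONHCH2: –C(=O)–N– linkage → amide (the N is not an amine).
  CH2OH: –OH on an sp³ carbon → alcohol.
Ether appears at: CH2OCH2, CH(CH2OCH3) → 2.

2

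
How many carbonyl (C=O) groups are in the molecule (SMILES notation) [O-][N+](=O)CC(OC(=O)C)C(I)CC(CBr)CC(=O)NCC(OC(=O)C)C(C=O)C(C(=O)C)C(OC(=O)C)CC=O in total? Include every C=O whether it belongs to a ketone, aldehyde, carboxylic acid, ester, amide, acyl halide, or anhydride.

CH(OCOCH3): ester, 1 C=O (running total 1).
CH2CONHCH2: amide, 1 C=O (running total 2).
CH(OCOCH3): ester, 1 C=O (running total 3).
CH(CHO): aldehyde, 1 C=O (running total 4).
CH(COCH3): ketone, 1 C=O (running total 5).
CH(OCOCH3): ester, 1 C=O (running total 6).
CHO: aldehyde, 1 C=O (running total 7).

7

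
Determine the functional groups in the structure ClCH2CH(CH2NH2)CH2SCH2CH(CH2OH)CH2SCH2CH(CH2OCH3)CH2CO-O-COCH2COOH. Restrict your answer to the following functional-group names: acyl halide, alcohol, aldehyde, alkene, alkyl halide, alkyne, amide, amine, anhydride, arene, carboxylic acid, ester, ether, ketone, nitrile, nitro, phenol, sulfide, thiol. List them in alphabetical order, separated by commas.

halogen on an sp³ carbon → alkyl halide.
pendant –CH2NH2: N on sp³ C, no adjacent C=O → amine.
C–S–C linkage → sulfide (thioether).
pendant –CH2OH on an sp³ backbone C → alcohol.
C–S–C linkage → sulfide (thioether).
pendant –CH2OCH3: C–O–C linkage → ether.
two acyl groups sharing one oxygen, –C(=O)–O–C(=O)– → anhydride.
–COOH: carbonyl C bonded to –OH and C → carboxylic acid (the –OH is not a separate alcohol).

alcohol, alkyl halide, amine, anhydride, carboxylic acid, ether, sulfide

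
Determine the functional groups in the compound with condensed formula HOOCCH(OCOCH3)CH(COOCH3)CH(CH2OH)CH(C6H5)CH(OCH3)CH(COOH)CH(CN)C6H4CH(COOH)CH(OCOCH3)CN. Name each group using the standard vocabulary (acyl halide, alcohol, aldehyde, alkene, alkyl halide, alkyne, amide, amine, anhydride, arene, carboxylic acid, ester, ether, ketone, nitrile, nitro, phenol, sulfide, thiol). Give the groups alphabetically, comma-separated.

Working along the chain:
  HOOC: –COOH: carbonyl C bonded to –OH and C → carboxylic acid (the –OH is not a separate alcohol).
  CH(OCOCH3): pendant –OC(=O)CH3: an acyloxy group → ester.
  CH(COOCH3): pendant –COOCH3: carbonyl C bonded to C and –OCH3 → ester.
  CH(CH2OH): pendant –CH2OH on an sp³ backbone C → alcohol.
  CH(C6H5): pendant –C6H5: benzene ring → arene.
  CH(OCH3): pendant –OCH3: C–O–C with sp³ C, no adjacent C=O → ether.
  CH(COOH): pendant –COOH: carbonyl C bonded to C and –OH → carboxylic acid.
  CH(CN): pendant –C≡N: nitrile.
  C6H4: para-disubstituted benzene ring → arene.
  CH(COOH): pendant –COOH: carbonyl C bonded to C and –OH → carboxylic acid.
  CH(OCOCH3): pendant –OC(=O)CH3: an acyloxy group → ester.
  CN: –C≡N: carbon triple-bonded to nitrogen → nitrile.

alcohol, arene, carboxylic acid, ester, ether, nitrile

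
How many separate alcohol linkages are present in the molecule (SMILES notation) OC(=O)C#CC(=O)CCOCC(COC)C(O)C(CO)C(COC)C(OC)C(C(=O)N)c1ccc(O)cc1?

Working along the chain:
  HOOC: –COOH: carbonyl C bonded to –OH and C → carboxylic acid (the –OH is not a separate alcohol).
  C≡C: C≡C triple bond → alkyne.
  CO: –C(=O)– with carbon on both sides → ketone.
  CH2OCH2: C–O–C with sp³ carbons on both sides and no adjacent C=O → ether.
  CH(CH2OCH3): pendant –CH2OCH3: C–O–C linkage → ether.
  CH(OH): –OH on an sp³ carbon → alcohol (secondary).
  CH(CH2OH): pendant –CH2OH on an sp³ backbone C → alcohol.
  CH(CH2OCH3): pendant –CH2OCH3: C–O–C linkage → ether.
  CH(OCH3): pendant –OCH3: C–O–C with sp³ C, no adjacent C=O → ether.
  CH(CONH2): pendant –CONH2: carbonyl C bonded to C and N → amide.
  C6H4OH: –OH attached directly to an aromatic ring → phenol (not alcohol); the ring itself is an arene.
Alcohol appears at: CH(OH), CH(CH2OH) → 2.

2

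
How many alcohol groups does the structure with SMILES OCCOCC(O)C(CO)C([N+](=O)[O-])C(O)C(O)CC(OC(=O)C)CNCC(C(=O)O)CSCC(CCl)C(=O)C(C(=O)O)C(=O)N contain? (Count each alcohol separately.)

5

HO– on an sp³ carbon → alcohol.
C–O–C with sp³ carbons on both sides and no adjacent C=O → ether.
–OH on an sp³ carbon → alcohol (secondary).
pendant –CH2OH on an sp³ backbone C → alcohol.
–NO2 on an sp³ carbon → nitro (the N=O is not a carbonyl).
–OH on an sp³ carbon → alcohol (secondary).
–OH on an sp³ carbon → alcohol (secondary).
pendant –OC(=O)CH3: an acyloxy group → ester.
C–N–C with sp³ carbons and no adjacent C=O → amine (secondary).
pendant –COOH: carbonyl C bonded to C and –OH → carboxylic acid.
C–S–C linkage → sulfide (thioether).
pendant –CH2X: halogen on sp³ carbon → alkyl halide.
–C(=O)– with carbon on both sides → ketone.
pendant –COOH: carbonyl C bonded to C and –OH → carboxylic acid.
–C(=O)NH2: carbonyl C bonded to C and to N → amide (the N is not a separate amine).
Alcohol appears at: HOCH2, CH(OH), CH(CH2OH), CH(OH), CH(OH) → 5.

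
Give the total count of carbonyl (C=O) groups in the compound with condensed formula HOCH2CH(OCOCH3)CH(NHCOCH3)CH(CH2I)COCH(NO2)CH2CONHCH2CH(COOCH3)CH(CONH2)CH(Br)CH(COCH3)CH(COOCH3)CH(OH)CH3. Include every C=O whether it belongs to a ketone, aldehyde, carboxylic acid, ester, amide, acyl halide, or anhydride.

8

CH(OCOCH3): ester, 1 C=O (running total 1).
CH(NHCOCH3): amide, 1 C=O (running total 2).
CO: ketone, 1 C=O (running total 3).
CH2CONHCH2: amide, 1 C=O (running total 4).
CH(COOCH3): ester, 1 C=O (running total 5).
CH(CONH2): amide, 1 C=O (running total 6).
CH(COCH3): ketone, 1 C=O (running total 7).
CH(COOCH3): ester, 1 C=O (running total 8).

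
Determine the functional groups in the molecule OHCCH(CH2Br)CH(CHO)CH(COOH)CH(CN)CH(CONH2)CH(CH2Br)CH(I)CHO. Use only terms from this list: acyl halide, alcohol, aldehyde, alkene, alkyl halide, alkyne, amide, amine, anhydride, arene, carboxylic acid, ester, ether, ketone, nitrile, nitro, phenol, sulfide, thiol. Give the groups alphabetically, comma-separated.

terminal –CHO: carbonyl C bonded to H and C → aldehyde.
pendant –CH2X: halogen on sp³ carbon → alkyl halide.
pendant –CHO: carbonyl C bonded to C and H → aldehyde.
pendant –COOH: carbonyl C bonded to C and –OH → carboxylic acid.
pendant –C≡N: nitrile.
pendant –CONH2: carbonyl C bonded to C and N → amide.
pendant –CH2X: halogen on sp³ carbon → alkyl halide.
halogen on an sp³ carbon → alkyl halide.
terminal –CHO: carbonyl C bonded to H and C → aldehyde.

aldehyde, alkyl halide, amide, carboxylic acid, nitrile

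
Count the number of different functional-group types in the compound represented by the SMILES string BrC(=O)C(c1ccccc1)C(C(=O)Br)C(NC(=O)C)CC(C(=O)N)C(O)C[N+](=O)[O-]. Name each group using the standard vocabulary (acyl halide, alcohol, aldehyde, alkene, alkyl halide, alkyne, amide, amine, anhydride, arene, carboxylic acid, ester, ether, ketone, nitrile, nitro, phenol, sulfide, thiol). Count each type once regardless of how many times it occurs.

5

Taking each segment in turn:
  BrCO: –C(=O)Br: carbonyl C bonded to C and to a halogen → acyl halide (not alkyl halide).
  CH(C6H5): pendant –C6H5: benzene ring → arene.
  CH(COBr): pendant –C(=O)X: carbonyl C bonded to C and halogen → acyl halide.
  CH(NHCOCH3): pendant –NHC(=O)CH3: N bonded to a carbonyl → amide (not amine).
  CH(CONH2): pendant –CONH2: carbonyl C bonded to C and N → amide.
  CH(OH): –OH on an sp³ carbon → alcohol (secondary).
  CH2NO2: –NO2 on carbon → nitro group.
Distinct types present: acyl halide, alcohol, amide, arene, nitro.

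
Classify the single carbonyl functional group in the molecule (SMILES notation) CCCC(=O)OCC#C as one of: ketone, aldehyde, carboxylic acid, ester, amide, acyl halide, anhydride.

ester

The carbonyl is in the CH2COOCH2 segment: –C(=O)–O–C with C on the carbonyl side → ester.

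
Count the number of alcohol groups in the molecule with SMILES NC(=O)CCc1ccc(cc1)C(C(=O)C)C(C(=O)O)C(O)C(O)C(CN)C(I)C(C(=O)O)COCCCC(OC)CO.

3

Taking each segment in turn:
  H2NCO: –C(=O)NH2: carbonyl C bonded to C and to N → amide (the N is not a separate amine).
  C6H4: para-disubstituted benzene ring → arene.
  CH(COCH3): pendant –COCH3: carbonyl C bonded to two carbons → ketone.
  CH(COOH): pendant –COOH: carbonyl C bonded to C and –OH → carboxylic acid.
  CH(OH): –OH on an sp³ carbon → alcohol (secondary).
  CH(OH): –OH on an sp³ carbon → alcohol (secondary).
  CH(CH2NH2): pendant –CH2NH2: N on sp³ C, no adjacent C=O → amine.
  CH(I): halogen on an sp³ carbon → alkyl halide.
  CH(COOH): pendant –COOH: carbonyl C bonded to C and –OH → carboxylic acid.
  CH2OCH2: C–O–C with sp³ carbons on both sides and no adjacent C=O → ether.
  CH(OCH3): pendant –OCH3: C–O–C with sp³ C, no adjacent C=O → ether.
  CH2OH: –OH on an sp³ carbon → alcohol.
Alcohol appears at: CH(OH), CH(OH), CH2OH → 3.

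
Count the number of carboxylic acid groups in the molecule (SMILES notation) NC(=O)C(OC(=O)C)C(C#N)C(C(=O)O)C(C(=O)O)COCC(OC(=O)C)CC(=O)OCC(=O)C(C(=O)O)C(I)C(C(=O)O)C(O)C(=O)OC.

Taking each segment in turn:
  H2NCO: –C(=O)NH2: carbonyl C bonded to C and to N → amide (the N is not a separate amine).
  CH(OCOCH3): pendant –OC(=O)CH3: an acyloxy group → ester.
  CH(CN): pendant –C≡N: nitrile.
  CH(COOH): pendant –COOH: carbonyl C bonded to C and –OH → carboxylic acid.
  CH(COOH): pendant –COOH: carbonyl C bonded to C and –OH → carboxylic acid.
  CH2OCH2: C–O–C with sp³ carbons on both sides and no adjacent C=O → ether.
  CH(OCOCH3): pendant –OC(=O)CH3: an acyloxy group → ester.
  CH2COOCH2: –C(=O)–O–C with C on the carbonyl side → ester.
  CO: –C(=O)– with carbon on both sides → ketone.
  CH(COOH): pendant –COOH: carbonyl C bonded to C and –OH → carboxylic acid.
  CH(I): halogen on an sp³ carbon → alkyl halide.
  CH(COOH): pendant –COOH: carbonyl C bonded to C and –OH → carboxylic acid.
  CH(OH): –OH on an sp³ carbon → alcohol (secondary).
  COOCH3: –C(=O)OCH3: carbonyl C bonded to C and to –OCH3 → ester (not ketone + ether).
Carboxylic acid appears at: CH(COOH), CH(COOH), CH(COOH), CH(COOH) → 4.

4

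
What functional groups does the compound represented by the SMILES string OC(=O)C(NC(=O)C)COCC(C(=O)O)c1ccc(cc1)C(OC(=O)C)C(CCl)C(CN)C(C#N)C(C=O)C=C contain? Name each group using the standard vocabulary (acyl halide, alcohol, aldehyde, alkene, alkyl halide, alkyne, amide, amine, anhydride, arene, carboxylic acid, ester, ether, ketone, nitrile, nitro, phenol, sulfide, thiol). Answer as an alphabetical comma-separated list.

aldehyde, alkene, alkyl halide, amide, amine, arene, carboxylic acid, ester, ether, nitrile

Reading the structure from left to right:
  HOOC: –COOH: carbonyl C bonded to –OH and C → carboxylic acid (the –OH is not a separate alcohol).
  CH(NHCOCH3): pendant –NHC(=O)CH3: N bonded to a carbonyl → amide (not amine).
  CH2OCH2: C–O–C with sp³ carbons on both sides and no adjacent C=O → ether.
  CH(COOH): pendant –COOH: carbonyl C bonded to C and –OH → carboxylic acid.
  C6H4: para-disubstituted benzene ring → arene.
  CH(OCOCH3): pendant –OC(=O)CH3: an acyloxy group → ester.
  CH(CH2Cl): pendant –CH2X: halogen on sp³ carbon → alkyl halide.
  CH(CH2NH2): pendant –CH2NH2: N on sp³ C, no adjacent C=O → amine.
  CH(CN): pendant –C≡N: nitrile.
  CH(CHO): pendant –CHO: carbonyl C bonded to C and H → aldehyde.
  CH=CH2: C=C double bond → alkene.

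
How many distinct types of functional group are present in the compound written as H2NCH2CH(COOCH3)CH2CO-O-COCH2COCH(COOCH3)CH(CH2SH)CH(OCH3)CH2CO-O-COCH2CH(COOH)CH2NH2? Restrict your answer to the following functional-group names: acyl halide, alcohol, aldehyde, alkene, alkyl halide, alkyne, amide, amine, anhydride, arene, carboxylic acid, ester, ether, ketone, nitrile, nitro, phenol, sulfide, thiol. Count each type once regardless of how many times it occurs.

–NH2 on an sp³ carbon with no adjacent C=O → amine.
pendant –COOCH3: carbonyl C bonded to C and –OCH3 → ester.
two acyl groups sharing one oxygen, –C(=O)–O–C(=O)– → anhydride.
–C(=O)– with carbon on both sides → ketone.
pendant –COOCH3: carbonyl C bonded to C and –OCH3 → ester.
pendant –CH2SH → thiol.
pendant –OCH3: C–O–C with sp³ C, no adjacent C=O → ether.
two acyl groups sharing one oxygen, –C(=O)–O–C(=O)– → anhydride.
pendant –COOH: carbonyl C bonded to C and –OH → carboxylic acid.
–NH2 on an sp³ carbon with no adjacent C=O → amine.
Distinct types present: amine, anhydride, carboxylic acid, ester, ether, ketone, thiol.

7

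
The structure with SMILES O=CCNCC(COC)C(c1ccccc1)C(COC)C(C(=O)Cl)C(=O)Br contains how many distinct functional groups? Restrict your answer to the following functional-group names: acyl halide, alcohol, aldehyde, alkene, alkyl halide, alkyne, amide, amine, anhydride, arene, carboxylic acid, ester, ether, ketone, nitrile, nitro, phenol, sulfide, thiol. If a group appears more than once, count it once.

5

terminal –CHO: carbonyl C bonded to H and C → aldehyde.
C–N–C with sp³ carbons and no adjacent C=O → amine (secondary).
pendant –CH2OCH3: C–O–C linkage → ether.
pendant –C6H5: benzene ring → arene.
pendant –CH2OCH3: C–O–C linkage → ether.
pendant –C(=O)X: carbonyl C bonded to C and halogen → acyl halide.
–C(=O)Br: carbonyl C bonded to C and to a halogen → acyl halide (not alkyl halide).
Distinct types present: acyl halide, aldehyde, amine, arene, ether.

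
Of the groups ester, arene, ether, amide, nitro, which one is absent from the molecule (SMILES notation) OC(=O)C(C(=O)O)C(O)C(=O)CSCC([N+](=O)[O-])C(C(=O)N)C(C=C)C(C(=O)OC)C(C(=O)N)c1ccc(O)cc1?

ether

amide: present (CH(CONH2) — pendant –CONH2: carbonyl C bonded to C and N → amide).
ester: present (CH(COOCH3) — pendant –COOCH3: carbonyl C bonded to C and –OCH3 → ester).
nitro: present (CH(NO2) — –NO2 on an sp³ carbon → nitro (the N=O is not a carbonyl)).
arene: present (C6H4OH — –OH attached directly to an aromatic ring → phenol (not alcohol); the ring itself is an arene).
ether: absent. In CH(COOCH3), the C–O–C oxygen is adjacent to a C=O, so it belongs to an ester, not an ether.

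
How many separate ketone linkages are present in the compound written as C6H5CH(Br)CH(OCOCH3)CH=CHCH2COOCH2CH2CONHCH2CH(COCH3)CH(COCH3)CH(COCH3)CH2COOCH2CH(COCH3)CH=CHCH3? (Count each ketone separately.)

4

C6H5– phenyl ring → arene.
halogen on an sp³ carbon → alkyl halide.
pendant –OC(=O)CH3: an acyloxy group → ester.
C=C double bond → alkene.
–C(=O)–O–C with C on the carbonyl side → ester.
–C(=O)–N– linkage → amide (the N is not an amine).
pendant –COCH3: carbonyl C bonded to two carbons → ketone.
pendant –COCH3: carbonyl C bonded to two carbons → ketone.
pendant –COCH3: carbonyl C bonded to two carbons → ketone.
–C(=O)–O–C with C on the carbonyl side → ester.
pendant –COCH3: carbonyl C bonded to two carbons → ketone.
C=C double bond → alkene.
Ketone appears at: CH(COCH3), CH(COCH3), CH(COCH3), CH(COCH3) → 4.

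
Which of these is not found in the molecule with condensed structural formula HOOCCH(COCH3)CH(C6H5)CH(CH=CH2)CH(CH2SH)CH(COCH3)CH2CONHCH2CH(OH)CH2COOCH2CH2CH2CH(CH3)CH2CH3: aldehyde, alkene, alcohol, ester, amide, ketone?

aldehyde

ester: present (CH2COOCH2 — –C(=O)–O–C with C on the carbonyl side → ester).
alcohol: present (CH(OH) — –OH on an sp³ carbon → alcohol (secondary)).
alkene: present (CH(CH=CH2) — pendant –CH=CH2: C=C double bond → alkene).
amide: present (CH2CONHCH2 — –C(=O)–N– linkage → amide (the N is not an amine)).
ketone: present (CH(COCH3) — pendant –COCH3: carbonyl C bonded to two carbons → ketone).
aldehyde: absent. In CH(COCH3), the carbonyl carbon is bonded to two carbons, so it is a ketone, not an aldehyde. In HOOC, the carbonyl carbon bears –OH, not –H, so it is a carboxylic acid.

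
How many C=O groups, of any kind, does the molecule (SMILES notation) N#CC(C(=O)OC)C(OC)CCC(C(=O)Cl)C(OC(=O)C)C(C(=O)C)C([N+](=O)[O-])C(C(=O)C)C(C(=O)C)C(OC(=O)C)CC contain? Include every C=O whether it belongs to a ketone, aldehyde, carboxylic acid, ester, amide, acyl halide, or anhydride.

7

CH(COOCH3): ester, 1 C=O (running total 1).
CH(COCl): acyl halide, 1 C=O (running total 2).
CH(OCOCH3): ester, 1 C=O (running total 3).
CH(COCH3): ketone, 1 C=O (running total 4).
CH(COCH3): ketone, 1 C=O (running total 5).
CH(COCH3): ketone, 1 C=O (running total 6).
CH(OCOCH3): ester, 1 C=O (running total 7).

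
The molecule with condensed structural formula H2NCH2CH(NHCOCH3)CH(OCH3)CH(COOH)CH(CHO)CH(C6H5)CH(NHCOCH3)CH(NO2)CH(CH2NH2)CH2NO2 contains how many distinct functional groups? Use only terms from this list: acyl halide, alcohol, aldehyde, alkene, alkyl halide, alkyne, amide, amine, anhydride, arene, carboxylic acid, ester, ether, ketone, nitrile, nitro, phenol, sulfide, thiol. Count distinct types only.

7

–NH2 on an sp³ carbon with no adjacent C=O → amine.
pendant –NHC(=O)CH3: N bonded to a carbonyl → amide (not amine).
pendant –OCH3: C–O–C with sp³ C, no adjacent C=O → ether.
pendant –COOH: carbonyl C bonded to C and –OH → carboxylic acid.
pendant –CHO: carbonyl C bonded to C and H → aldehyde.
pendant –C6H5: benzene ring → arene.
pendant –NHC(=O)CH3: N bonded to a carbonyl → amide (not amine).
–NO2 on an sp³ carbon → nitro (the N=O is not a carbonyl).
pendant –CH2NH2: N on sp³ C, no adjacent C=O → amine.
–NO2 on carbon → nitro group.
Distinct types present: aldehyde, amide, amine, arene, carboxylic acid, ether, nitro.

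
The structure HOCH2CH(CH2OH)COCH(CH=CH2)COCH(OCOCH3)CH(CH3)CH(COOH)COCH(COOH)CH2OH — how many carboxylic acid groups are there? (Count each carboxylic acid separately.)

2

HO– on an sp³ carbon → alcohol.
pendant –CH2OH on an sp³ backbone C → alcohol.
–C(=O)– with carbon on both sides → ketone.
pendant –CH=CH2: C=C double bond → alkene.
–C(=O)– with carbon on both sides → ketone.
pendant –OC(=O)CH3: an acyloxy group → ester.
pendant –COOH: carbonyl C bonded to C and –OH → carboxylic acid.
–C(=O)– with carbon on both sides → ketone.
pendant –COOH: carbonyl C bonded to C and –OH → carboxylic acid.
–OH on an sp³ carbon → alcohol.
Carboxylic acid appears at: CH(COOH), CH(COOH) → 2.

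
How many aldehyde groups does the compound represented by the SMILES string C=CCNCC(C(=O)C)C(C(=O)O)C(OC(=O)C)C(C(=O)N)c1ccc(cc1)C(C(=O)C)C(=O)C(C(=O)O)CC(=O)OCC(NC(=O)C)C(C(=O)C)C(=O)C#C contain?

C=C double bond → alkene.
C–N–C with sp³ carbons and no adjacent C=O → amine (secondary).
pendant –COCH3: carbonyl C bonded to two carbons → ketone.
pendant –COOH: carbonyl C bonded to C and –OH → carboxylic acid.
pendant –OC(=O)CH3: an acyloxy group → ester.
pendant –CONH2: carbonyl C bonded to C and N → amide.
para-disubstituted benzene ring → arene.
pendant –COCH3: carbonyl C bonded to two carbons → ketone.
–C(=O)– with carbon on both sides → ketone.
pendant –COOH: carbonyl C bonded to C and –OH → carboxylic acid.
–C(=O)–O–C with C on the carbonyl side → ester.
pendant –NHC(=O)CH3: N bonded to a carbonyl → amide (not amine).
pendant –COCH3: carbonyl C bonded to two carbons → ketone.
–C(=O)– with carbon on both sides → ketone.
C≡C triple bond → alkyne.
No segment is a aldehyde: CH(COCH3) is ketone, not aldehyde; CH(COOH) is carboxylic acid, not aldehyde; CH(OCOCH3) is ester, not aldehyde. → 0.

0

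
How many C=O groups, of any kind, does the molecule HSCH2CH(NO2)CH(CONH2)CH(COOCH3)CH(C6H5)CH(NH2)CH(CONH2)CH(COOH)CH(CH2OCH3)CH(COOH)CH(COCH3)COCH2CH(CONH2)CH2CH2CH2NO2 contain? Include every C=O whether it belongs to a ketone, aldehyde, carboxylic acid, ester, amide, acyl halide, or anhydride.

8

CH(CONH2): amide, 1 C=O (running total 1).
CH(COOCH3): ester, 1 C=O (running total 2).
CH(CONH2): amide, 1 C=O (running total 3).
CH(COOH): carboxylic acid, 1 C=O (running total 4).
CH(COOH): carboxylic acid, 1 C=O (running total 5).
CH(COCH3): ketone, 1 C=O (running total 6).
CO: ketone, 1 C=O (running total 7).
CH(CONH2): amide, 1 C=O (running total 8).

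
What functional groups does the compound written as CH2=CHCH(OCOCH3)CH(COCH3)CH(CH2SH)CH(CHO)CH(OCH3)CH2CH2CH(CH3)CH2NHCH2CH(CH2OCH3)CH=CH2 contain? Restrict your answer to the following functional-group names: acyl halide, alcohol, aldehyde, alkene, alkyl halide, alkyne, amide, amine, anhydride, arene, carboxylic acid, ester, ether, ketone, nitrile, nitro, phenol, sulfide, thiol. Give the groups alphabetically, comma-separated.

Working along the chain:
  CH2=CH: C=C double bond → alkene.
  CH(OCOCH3): pendant –OC(=O)CH3: an acyloxy group → ester.
  CH(COCH3): pendant –COCH3: carbonyl C bonded to two carbons → ketone.
  CH(CH2SH): pendant –CH2SH → thiol.
  CH(CHO): pendant –CHO: carbonyl C bonded to C and H → aldehyde.
  CH(OCH3): pendant –OCH3: C–O–C with sp³ C, no adjacent C=O → ether.
  CH2NHCH2: C–N–C with sp³ carbons and no adjacent C=O → amine (secondary).
  CH(CH2OCH3): pendant –CH2OCH3: C–O–C linkage → ether.
  CH=CH2: C=C double bond → alkene.

aldehyde, alkene, amine, ester, ether, ketone, thiol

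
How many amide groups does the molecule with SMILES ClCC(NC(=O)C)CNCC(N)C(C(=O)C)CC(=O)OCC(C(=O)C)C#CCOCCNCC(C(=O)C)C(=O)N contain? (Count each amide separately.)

2

Working along the chain:
  ClCH2: halogen on an sp³ carbon → alkyl halide.
  CH(NHCOCH3): pendant –NHC(=O)CH3: N bonded to a carbonyl → amide (not amine).
  CH2NHCH2: C–N–C with sp³ carbons and no adjacent C=O → amine (secondary).
  CH(NH2): –NH2 on an sp³ carbon with no adjacent C=O → amine.
  CH(COCH3): pendant –COCH3: carbonyl C bonded to two carbons → ketone.
  CH2COOCH2: –C(=O)–O–C with C on the carbonyl side → ester.
  CH(COCH3): pendant –COCH3: carbonyl C bonded to two carbons → ketone.
  C≡C: C≡C triple bond → alkyne.
  CH2OCH2: C–O–C with sp³ carbons on both sides and no adjacent C=O → ether.
  CH2NHCH2: C–N–C with sp³ carbons and no adjacent C=O → amine (secondary).
  CH(COCH3): pendant –COCH3: carbonyl C bonded to two carbons → ketone.
  CONH2: –C(=O)NH2: carbonyl C bonded to C and to N → amide (the N is not a separate amine).
Amide appears at: CH(NHCOCH3), CONH2 → 2.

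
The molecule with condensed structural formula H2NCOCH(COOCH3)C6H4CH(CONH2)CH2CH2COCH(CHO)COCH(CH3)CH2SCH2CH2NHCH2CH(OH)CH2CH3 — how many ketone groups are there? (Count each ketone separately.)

Taking each segment in turn:
  H2NCO: –C(=O)NH2: carbonyl C bonded to C and to N → amide (the N is not a separate amine).
  CH(COOCH3): pendant –COOCH3: carbonyl C bonded to C and –OCH3 → ester.
  C6H4: para-disubstituted benzene ring → arene.
  CH(CONH2): pendant –CONH2: carbonyl C bonded to C and N → amide.
  CO: –C(=O)– with carbon on both sides → ketone.
  CH(CHO): pendant –CHO: carbonyl C bonded to C and H → aldehyde.
  CO: –C(=O)– with carbon on both sides → ketone.
  CH2SCH2: C–S–C linkage → sulfide (thioether).
  CH2NHCH2: C–N–C with sp³ carbons and no adjacent C=O → amine (secondary).
  CH(OH): –OH on an sp³ carbon → alcohol (secondary).
Ketone appears at: CO, CO → 2.

2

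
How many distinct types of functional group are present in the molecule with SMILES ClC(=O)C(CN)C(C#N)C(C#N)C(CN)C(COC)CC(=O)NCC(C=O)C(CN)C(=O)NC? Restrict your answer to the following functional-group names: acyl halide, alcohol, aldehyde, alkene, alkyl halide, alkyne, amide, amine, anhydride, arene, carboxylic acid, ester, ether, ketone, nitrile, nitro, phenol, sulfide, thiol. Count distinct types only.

6

Working along the chain:
  ClCO: –C(=O)Cl: carbonyl C bonded to C and to a halogen → acyl halide (not alkyl halide).
  CH(CH2NH2): pendant –CH2NH2: N on sp³ C, no adjacent C=O → amine.
  CH(CN): pendant –C≡N: nitrile.
  CH(CN): pendant –C≡N: nitrile.
  CH(CH2NH2): pendant –CH2NH2: N on sp³ C, no adjacent C=O → amine.
  CH(CH2OCH3): pendant –CH2OCH3: C–O–C linkage → ether.
  CH2CONHCH2: –C(=O)–N– linkage → amide (the N is not an amine).
  CH(CHO): pendant –CHO: carbonyl C bonded to C and H → aldehyde.
  CH(CH2NH2): pendant –CH2NH2: N on sp³ C, no adjacent C=O → amine.
  CONHCH3: –C(=O)NHCH3: carbonyl C bonded to C and to N → amide (the N is not an amine).
Distinct types present: acyl halide, aldehyde, amide, amine, ether, nitrile.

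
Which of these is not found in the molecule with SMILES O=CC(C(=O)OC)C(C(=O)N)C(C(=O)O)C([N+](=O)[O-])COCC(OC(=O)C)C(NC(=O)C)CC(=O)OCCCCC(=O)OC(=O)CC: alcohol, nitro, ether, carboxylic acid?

carboxylic acid: present (CH(COOH) — pendant –COOH: carbonyl C bonded to C and –OH → carboxylic acid).
ether: present (CH2OCH2 — C–O–C with sp³ carbons on both sides and no adjacent C=O → ether).
nitro: present (CH(NO2) — –NO2 on an sp³ carbon → nitro (the N=O is not a carbonyl)).
alcohol: absent. In CH(COOH), the –OH sits on a carbonyl carbon, making it part of a carboxylic acid, not an alcohol.

alcohol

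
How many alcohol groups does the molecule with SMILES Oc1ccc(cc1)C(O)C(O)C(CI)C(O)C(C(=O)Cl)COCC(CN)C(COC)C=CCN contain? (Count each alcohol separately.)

Taking each segment in turn:
  HOC6H4: –OH attached directly to an aromatic ring → phenol (not alcohol); the ring itself is an arene.
  CH(OH): –OH on an sp³ carbon → alcohol (secondary).
  CH(OH): –OH on an sp³ carbon → alcohol (secondary).
  CH(CH2I): pendant –CH2X: halogen on sp³ carbon → alkyl halide.
  CH(OH): –OH on an sp³ carbon → alcohol (secondary).
  CH(COCl): pendant –C(=O)X: carbonyl C bonded to C and halogen → acyl halide.
  CH2OCH2: C–O–C with sp³ carbons on both sides and no adjacent C=O → ether.
  CH(CH2NH2): pendant –CH2NH2: N on sp³ C, no adjacent C=O → amine.
  CH(CH2OCH3): pendant –CH2OCH3: C–O–C linkage → ether.
  CH=CH: C=C double bond → alkene.
  CH2NH2: –NH2 on an sp³ carbon with no adjacent C=O → amine.
Alcohol appears at: CH(OH), CH(OH), CH(OH) → 3.

3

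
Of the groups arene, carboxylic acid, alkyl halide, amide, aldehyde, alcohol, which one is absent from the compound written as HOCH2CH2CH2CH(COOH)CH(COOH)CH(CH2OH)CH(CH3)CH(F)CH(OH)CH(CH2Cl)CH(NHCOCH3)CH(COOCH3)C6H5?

alcohol: present (HOCH2 — HO– on an sp³ carbon → alcohol).
arene: present (C6H5 — –C6H5 phenyl ring → arene).
amide: present (CH(NHCOCH3) — pendant –NHC(=O)CH3: N bonded to a carbonyl → amide (not amine)).
alkyl halide: present (CH(F) — halogen on an sp³ carbon → alkyl halide).
carboxylic acid: present (CH(COOH) — pendant –COOH: carbonyl C bonded to C and –OH → carboxylic acid).
aldehyde: absent. In CH(COOH), the carbonyl carbon bears –OH, not –H, so it is a carboxylic acid.

aldehyde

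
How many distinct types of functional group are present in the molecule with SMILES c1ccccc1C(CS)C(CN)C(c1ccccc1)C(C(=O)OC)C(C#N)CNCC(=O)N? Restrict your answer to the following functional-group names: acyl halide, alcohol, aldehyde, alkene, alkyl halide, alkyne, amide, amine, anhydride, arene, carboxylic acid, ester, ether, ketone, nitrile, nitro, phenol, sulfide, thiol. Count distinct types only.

6

C6H5– phenyl ring → arene.
pendant –CH2SH → thiol.
pendant –CH2NH2: N on sp³ C, no adjacent C=O → amine.
pendant –C6H5: benzene ring → arene.
pendant –COOCH3: carbonyl C bonded to C and –OCH3 → ester.
pendant –C≡N: nitrile.
C–N–C with sp³ carbons and no adjacent C=O → amine (secondary).
–C(=O)NH2: carbonyl C bonded to C and to N → amide (the N is not a separate amine).
Distinct types present: amide, amine, arene, ester, nitrile, thiol.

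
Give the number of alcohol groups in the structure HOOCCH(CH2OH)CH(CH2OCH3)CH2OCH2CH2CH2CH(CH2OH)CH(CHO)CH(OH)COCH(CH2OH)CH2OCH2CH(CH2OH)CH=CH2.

Reading the structure from left to right:
  HOOC: –COOH: carbonyl C bonded to –OH and C → carboxylic acid (the –OH is not a separate alcohol).
  CH(CH2OH): pendant –CH2OH on an sp³ backbone C → alcohol.
  CH(CH2OCH3): pendant –CH2OCH3: C–O–C linkage → ether.
  CH2OCH2: C–O–C with sp³ carbons on both sides and no adjacent C=O → ether.
  CH(CH2OH): pendant –CH2OH on an sp³ backbone C → alcohol.
  CH(CHO): pendant –CHO: carbonyl C bonded to C and H → aldehyde.
  CH(OH): –OH on an sp³ carbon → alcohol (secondary).
  CO: –C(=O)– with carbon on both sides → ketone.
  CH(CH2OH): pendant –CH2OH on an sp³ backbone C → alcohol.
  CH2OCH2: C–O–C with sp³ carbons on both sides and no adjacent C=O → ether.
  CH(CH2OH): pendant –CH2OH on an sp³ backbone C → alcohol.
  CH=CH2: C=C double bond → alkene.
Alcohol appears at: CH(CH2OH), CH(CH2OH), CH(OH), CH(CH2OH), CH(CH2OH) → 5.

5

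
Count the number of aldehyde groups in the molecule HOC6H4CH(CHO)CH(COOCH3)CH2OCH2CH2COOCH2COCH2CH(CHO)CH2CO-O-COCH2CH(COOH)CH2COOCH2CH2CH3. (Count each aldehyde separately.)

2

Taking each segment in turn:
  HOC6H4: –OH attached directly to an aromatic ring → phenol (not alcohol); the ring itself is an arene.
  CH(CHO): pendant –CHO: carbonyl C bonded to C and H → aldehyde.
  CH(COOCH3): pendant –COOCH3: carbonyl C bonded to C and –OCH3 → ester.
  CH2OCH2: C–O–C with sp³ carbons on both sides and no adjacent C=O → ether.
  CH2COOCH2: –C(=O)–O–C with C on the carbonyl side → ester.
  CO: –C(=O)– with carbon on both sides → ketone.
  CH(CHO): pendant –CHO: carbonyl C bonded to C and H → aldehyde.
  CH2CO-O-COCH2: two acyl groups sharing one oxygen, –C(=O)–O–C(=O)– → anhydride.
  CH(COOH): pendant –COOH: carbonyl C bonded to C and –OH → carboxylic acid.
  CH2COOCH2: –C(=O)–O–C with C on the carbonyl side → ester.
Aldehyde appears at: CH(CHO), CH(CHO) → 2.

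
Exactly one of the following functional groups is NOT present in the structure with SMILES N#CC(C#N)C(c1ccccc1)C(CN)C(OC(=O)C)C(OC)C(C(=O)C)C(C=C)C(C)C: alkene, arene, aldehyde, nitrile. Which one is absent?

nitrile: present (N≡C — N≡C–: carbon triple-bonded to nitrogen → nitrile).
arene: present (CH(C6H5) — pendant –C6H5: benzene ring → arene).
alkene: present (CH(CH=CH2) — pendant –CH=CH2: C=C double bond → alkene).
aldehyde: absent. In CH(COCH3), the carbonyl carbon is bonded to two carbons, so it is a ketone, not an aldehyde.

aldehyde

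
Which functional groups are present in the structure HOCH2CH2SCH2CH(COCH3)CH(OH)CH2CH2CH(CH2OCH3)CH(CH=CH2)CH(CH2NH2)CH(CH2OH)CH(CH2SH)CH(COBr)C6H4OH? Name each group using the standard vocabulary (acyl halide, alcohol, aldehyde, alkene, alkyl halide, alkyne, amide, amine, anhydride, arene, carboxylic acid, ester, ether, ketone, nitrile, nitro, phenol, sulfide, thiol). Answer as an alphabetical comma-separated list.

HO– on an sp³ carbon → alcohol.
C–S–C linkage → sulfide (thioether).
pendant –COCH3: carbonyl C bonded to two carbons → ketone.
–OH on an sp³ carbon → alcohol (secondary).
pendant –CH2OCH3: C–O–C linkage → ether.
pendant –CH=CH2: C=C double bond → alkene.
pendant –CH2NH2: N on sp³ C, no adjacent C=O → amine.
pendant –CH2OH on an sp³ backbone C → alcohol.
pendant –CH2SH → thiol.
pendant –C(=O)X: carbonyl C bonded to C and halogen → acyl halide.
–OH attached directly to an aromatic ring → phenol (not alcohol); the ring itself is an arene.

acyl halide, alcohol, alkene, amine, arene, ether, ketone, phenol, sulfide, thiol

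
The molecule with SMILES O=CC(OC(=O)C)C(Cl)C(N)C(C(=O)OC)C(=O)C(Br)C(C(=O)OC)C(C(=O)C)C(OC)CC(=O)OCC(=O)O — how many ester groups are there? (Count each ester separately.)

Working along the chain:
  OHC: terminal –CHO: carbonyl C bonded to H and C → aldehyde.
  CH(OCOCH3): pendant –OC(=O)CH3: an acyloxy group → ester.
  CH(Cl): halogen on an sp³ carbon → alkyl halide.
  CH(NH2): –NH2 on an sp³ carbon with no adjacent C=O → amine.
  CH(COOCH3): pendant –COOCH3: carbonyl C bonded to C and –OCH3 → ester.
  CO: –C(=O)– with carbon on both sides → ketone.
  CH(Br): halogen on an sp³ carbon → alkyl halide.
  CH(COOCH3): pendant –COOCH3: carbonyl C bonded to C and –OCH3 → ester.
  CH(COCH3): pendant –COCH3: carbonyl C bonded to two carbons → ketone.
  CH(OCH3): pendant –OCH3: C–O–C with sp³ C, no adjacent C=O → ether.
  CH2COOCH2: –C(=O)–O–C with C on the carbonyl side → ester.
  COOH: –COOH: carbonyl C bonded to –OH and C → carboxylic acid (the –OH is not a separate alcohol).
Ester appears at: CH(OCOCH3), CH(COOCH3), CH(COOCH3), CH2COOCH2 → 4.

4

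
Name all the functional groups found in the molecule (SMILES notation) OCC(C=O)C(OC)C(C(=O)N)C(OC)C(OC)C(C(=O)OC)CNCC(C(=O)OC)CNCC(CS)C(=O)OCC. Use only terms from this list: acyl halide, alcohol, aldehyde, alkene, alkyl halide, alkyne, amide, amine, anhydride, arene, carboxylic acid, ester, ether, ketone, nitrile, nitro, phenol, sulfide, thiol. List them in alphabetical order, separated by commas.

alcohol, aldehyde, amide, amine, ester, ether, thiol

HO– on an sp³ carbon → alcohol.
pendant –CHO: carbonyl C bonded to C and H → aldehyde.
pendant –OCH3: C–O–C with sp³ C, no adjacent C=O → ether.
pendant –CONH2: carbonyl C bonded to C and N → amide.
pendant –OCH3: C–O–C with sp³ C, no adjacent C=O → ether.
pendant –OCH3: C–O–C with sp³ C, no adjacent C=O → ether.
pendant –COOCH3: carbonyl C bonded to C and –OCH3 → ester.
C–N–C with sp³ carbons and no adjacent C=O → amine (secondary).
pendant –COOCH3: carbonyl C bonded to C and –OCH3 → ester.
C–N–C with sp³ carbons and no adjacent C=O → amine (secondary).
pendant –CH2SH → thiol.
–C(=O)OCH2CH3: carbonyl C bonded to C and to –OEt → ester.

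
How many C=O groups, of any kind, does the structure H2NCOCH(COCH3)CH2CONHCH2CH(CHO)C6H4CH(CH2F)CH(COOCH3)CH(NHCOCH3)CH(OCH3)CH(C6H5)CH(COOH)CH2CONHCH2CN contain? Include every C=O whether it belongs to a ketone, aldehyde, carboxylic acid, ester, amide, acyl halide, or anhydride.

H2NCO: amide, 1 C=O (running total 1).
CH(COCH3): ketone, 1 C=O (running total 2).
CH2CONHCH2: amide, 1 C=O (running total 3).
CH(CHO): aldehyde, 1 C=O (running total 4).
CH(COOCH3): ester, 1 C=O (running total 5).
CH(NHCOCH3): amide, 1 C=O (running total 6).
CH(COOH): carboxylic acid, 1 C=O (running total 7).
CH2CONHCH2: amide, 1 C=O (running total 8).

8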